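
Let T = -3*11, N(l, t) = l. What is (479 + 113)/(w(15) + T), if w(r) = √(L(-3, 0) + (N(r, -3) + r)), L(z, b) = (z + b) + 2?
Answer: -4884/265 - 148*√29/265 ≈ -21.438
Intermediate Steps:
L(z, b) = 2 + b + z (L(z, b) = (b + z) + 2 = 2 + b + z)
T = -33
w(r) = √(-1 + 2*r) (w(r) = √((2 + 0 - 3) + (r + r)) = √(-1 + 2*r))
(479 + 113)/(w(15) + T) = (479 + 113)/(√(-1 + 2*15) - 33) = 592/(√(-1 + 30) - 33) = 592/(√29 - 33) = 592/(-33 + √29)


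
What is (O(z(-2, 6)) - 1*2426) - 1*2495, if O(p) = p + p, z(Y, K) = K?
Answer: -4909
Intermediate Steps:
O(p) = 2*p
(O(z(-2, 6)) - 1*2426) - 1*2495 = (2*6 - 1*2426) - 1*2495 = (12 - 2426) - 2495 = -2414 - 2495 = -4909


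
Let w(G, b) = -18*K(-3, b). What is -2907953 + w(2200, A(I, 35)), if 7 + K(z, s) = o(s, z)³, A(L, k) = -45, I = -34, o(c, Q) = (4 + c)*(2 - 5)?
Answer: -36403433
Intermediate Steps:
o(c, Q) = -12 - 3*c (o(c, Q) = (4 + c)*(-3) = -12 - 3*c)
K(z, s) = -7 + (-12 - 3*s)³
w(G, b) = 126 + 486*(4 + b)³ (w(G, b) = -18*(-7 - 27*(4 + b)³) = 126 + 486*(4 + b)³)
-2907953 + w(2200, A(I, 35)) = -2907953 + (126 + 486*(4 - 45)³) = -2907953 + (126 + 486*(-41)³) = -2907953 + (126 + 486*(-68921)) = -2907953 + (126 - 33495606) = -2907953 - 33495480 = -36403433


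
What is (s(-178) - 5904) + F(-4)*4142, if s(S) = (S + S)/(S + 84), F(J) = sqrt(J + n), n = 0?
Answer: -277310/47 + 8284*I ≈ -5900.2 + 8284.0*I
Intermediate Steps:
F(J) = sqrt(J) (F(J) = sqrt(J + 0) = sqrt(J))
s(S) = 2*S/(84 + S) (s(S) = (2*S)/(84 + S) = 2*S/(84 + S))
(s(-178) - 5904) + F(-4)*4142 = (2*(-178)/(84 - 178) - 5904) + sqrt(-4)*4142 = (2*(-178)/(-94) - 5904) + (2*I)*4142 = (2*(-178)*(-1/94) - 5904) + 8284*I = (178/47 - 5904) + 8284*I = -277310/47 + 8284*I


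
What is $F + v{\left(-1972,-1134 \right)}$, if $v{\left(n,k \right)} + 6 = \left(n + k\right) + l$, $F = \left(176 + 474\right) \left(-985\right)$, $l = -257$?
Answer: $-643619$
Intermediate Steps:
$F = -640250$ ($F = 650 \left(-985\right) = -640250$)
$v{\left(n,k \right)} = -263 + k + n$ ($v{\left(n,k \right)} = -6 - \left(257 - k - n\right) = -6 + \left(-257 + k + n\right) = -263 + k + n$)
$F + v{\left(-1972,-1134 \right)} = -640250 - 3369 = -643619$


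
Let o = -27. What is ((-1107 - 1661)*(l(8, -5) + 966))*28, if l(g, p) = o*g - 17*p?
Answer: -64715840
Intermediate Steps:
l(g, p) = -27*g - 17*p
((-1107 - 1661)*(l(8, -5) + 966))*28 = ((-1107 - 1661)*((-27*8 - 17*(-5)) + 966))*28 = -2768*((-216 + 85) + 966)*28 = -2768*(-131 + 966)*28 = -2768*835*28 = -2311280*28 = -64715840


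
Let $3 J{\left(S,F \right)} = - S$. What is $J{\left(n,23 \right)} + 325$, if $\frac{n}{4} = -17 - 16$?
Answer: $369$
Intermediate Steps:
$n = -132$ ($n = 4 \left(-17 - 16\right) = 4 \left(-33\right) = -132$)
$J{\left(S,F \right)} = - \frac{S}{3}$ ($J{\left(S,F \right)} = \frac{\left(-1\right) S}{3} = - \frac{S}{3}$)
$J{\left(n,23 \right)} + 325 = \left(- \frac{1}{3}\right) \left(-132\right) + 325 = 44 + 325 = 369$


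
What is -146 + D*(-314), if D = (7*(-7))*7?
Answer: 107556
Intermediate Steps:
D = -343 (D = -49*7 = -343)
-146 + D*(-314) = -146 - 343*(-314) = -146 + 107702 = 107556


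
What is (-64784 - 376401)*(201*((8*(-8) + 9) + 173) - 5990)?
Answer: -7821327680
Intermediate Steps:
(-64784 - 376401)*(201*((8*(-8) + 9) + 173) - 5990) = -441185*(201*((-64 + 9) + 173) - 5990) = -441185*(201*(-55 + 173) - 5990) = -441185*(201*118 - 5990) = -441185*(23718 - 5990) = -441185*17728 = -7821327680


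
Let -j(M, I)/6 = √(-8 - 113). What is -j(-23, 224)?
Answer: 66*I ≈ 66.0*I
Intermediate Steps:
j(M, I) = -66*I (j(M, I) = -6*√(-8 - 113) = -66*I)
-j(-23, 224) = -(-66)*I = 66*I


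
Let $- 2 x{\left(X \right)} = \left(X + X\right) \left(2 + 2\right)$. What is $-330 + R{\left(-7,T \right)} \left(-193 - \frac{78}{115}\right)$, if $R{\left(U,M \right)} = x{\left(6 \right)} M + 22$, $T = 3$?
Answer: $\frac{215140}{23} \approx 9353.9$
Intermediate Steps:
$x{\left(X \right)} = - 4 X$ ($x{\left(X \right)} = - \frac{\left(X + X\right) \left(2 + 2\right)}{2} = - \frac{2 X 4}{2} = - \frac{8 X}{2} = - 4 X$)
$R{\left(U,M \right)} = 22 - 24 M$ ($R{\left(U,M \right)} = \left(-4\right) 6 M + 22 = - 24 M + 22 = 22 - 24 M$)
$-330 + R{\left(-7,T \right)} \left(-193 - \frac{78}{115}\right) = -330 + \left(22 - 72\right) \left(-193 - \frac{78}{115}\right) = -330 + \left(22 - 72\right) \left(-193 - 78 \cdot \frac{1}{115}\right) = -330 - 50 \left(-193 - \frac{78}{115}\right) = -330 - - \frac{222730}{23} = -330 + \frac{222730}{23} = \frac{215140}{23}$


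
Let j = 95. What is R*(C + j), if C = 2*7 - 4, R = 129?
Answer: 13545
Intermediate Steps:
C = 10 (C = 14 - 4 = 10)
R*(C + j) = 129*(10 + 95) = 129*105 = 13545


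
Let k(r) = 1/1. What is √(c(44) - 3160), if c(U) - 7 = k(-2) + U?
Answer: 2*I*√777 ≈ 55.749*I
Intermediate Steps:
k(r) = 1
c(U) = 8 + U (c(U) = 7 + (1 + U) = 8 + U)
√(c(44) - 3160) = √((8 + 44) - 3160) = √(52 - 3160) = √(-3108) = 2*I*√777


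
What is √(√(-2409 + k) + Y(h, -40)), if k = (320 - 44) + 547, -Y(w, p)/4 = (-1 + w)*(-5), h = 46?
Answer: √(900 + I*√1586) ≈ 30.007 + 0.66358*I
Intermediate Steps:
Y(w, p) = -20 + 20*w (Y(w, p) = -4*(-1 + w)*(-5) = -4*(5 - 5*w) = -20 + 20*w)
k = 823 (k = 276 + 547 = 823)
√(√(-2409 + k) + Y(h, -40)) = √(√(-2409 + 823) + (-20 + 20*46)) = √(√(-1586) + (-20 + 920)) = √(I*√1586 + 900) = √(900 + I*√1586)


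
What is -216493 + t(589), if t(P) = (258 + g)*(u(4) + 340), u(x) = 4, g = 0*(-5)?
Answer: -127741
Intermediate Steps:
g = 0
t(P) = 88752 (t(P) = (258 + 0)*(4 + 340) = 258*344 = 88752)
-216493 + t(589) = -216493 + 88752 = -127741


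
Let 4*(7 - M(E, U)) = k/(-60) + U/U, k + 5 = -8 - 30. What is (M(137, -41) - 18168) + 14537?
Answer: -869863/240 ≈ -3624.4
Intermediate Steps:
k = -43 (k = -5 + (-8 - 30) = -5 - 38 = -43)
M(E, U) = 1577/240 (M(E, U) = 7 - (-43/(-60) + U/U)/4 = 7 - (-43*(-1/60) + 1)/4 = 7 - (43/60 + 1)/4 = 7 - ¼*103/60 = 7 - 103/240 = 1577/240)
(M(137, -41) - 18168) + 14537 = (1577/240 - 18168) + 14537 = -4358743/240 + 14537 = -869863/240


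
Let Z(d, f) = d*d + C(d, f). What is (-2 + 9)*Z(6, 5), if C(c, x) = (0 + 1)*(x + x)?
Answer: 322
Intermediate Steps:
C(c, x) = 2*x (C(c, x) = 1*(2*x) = 2*x)
Z(d, f) = d**2 + 2*f (Z(d, f) = d*d + 2*f = d**2 + 2*f)
(-2 + 9)*Z(6, 5) = (-2 + 9)*(6**2 + 2*5) = 7*(36 + 10) = 7*46 = 322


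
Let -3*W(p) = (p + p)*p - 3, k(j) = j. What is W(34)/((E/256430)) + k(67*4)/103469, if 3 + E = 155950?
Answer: -61263545660642/48407040429 ≈ -1265.6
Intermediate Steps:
E = 155947 (E = -3 + 155950 = 155947)
W(p) = 1 - 2*p²/3 (W(p) = -((p + p)*p - 3)/3 = -((2*p)*p - 3)/3 = -(2*p² - 3)/3 = -(-3 + 2*p²)/3 = 1 - 2*p²/3)
W(34)/((E/256430)) + k(67*4)/103469 = (1 - ⅔*34²)/((155947/256430)) + (67*4)/103469 = (1 - ⅔*1156)/((155947*(1/256430))) + 268*(1/103469) = (1 - 2312/3)/(155947/256430) + 268/103469 = -2309/3*256430/155947 + 268/103469 = -592096870/467841 + 268/103469 = -61263545660642/48407040429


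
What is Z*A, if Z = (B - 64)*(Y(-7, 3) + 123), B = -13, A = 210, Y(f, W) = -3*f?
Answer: -2328480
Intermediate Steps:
Z = -11088 (Z = (-13 - 64)*(-3*(-7) + 123) = -77*(21 + 123) = -77*144 = -11088)
Z*A = -11088*210 = -2328480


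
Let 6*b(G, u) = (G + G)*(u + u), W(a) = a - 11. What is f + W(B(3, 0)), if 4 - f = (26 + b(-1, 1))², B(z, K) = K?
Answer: -5839/9 ≈ -648.78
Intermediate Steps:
W(a) = -11 + a
b(G, u) = 2*G*u/3 (b(G, u) = ((G + G)*(u + u))/6 = ((2*G)*(2*u))/6 = (4*G*u)/6 = 2*G*u/3)
f = -5740/9 (f = 4 - (26 + (⅔)*(-1)*1)² = 4 - (26 - ⅔)² = 4 - (76/3)² = 4 - 1*5776/9 = 4 - 5776/9 = -5740/9 ≈ -637.78)
f + W(B(3, 0)) = -5740/9 + (-11 + 0) = -5740/9 - 11 = -5839/9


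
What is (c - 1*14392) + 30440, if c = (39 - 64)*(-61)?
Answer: 17573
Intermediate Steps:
c = 1525 (c = -25*(-61) = 1525)
(c - 1*14392) + 30440 = (1525 - 1*14392) + 30440 = (1525 - 14392) + 30440 = -12867 + 30440 = 17573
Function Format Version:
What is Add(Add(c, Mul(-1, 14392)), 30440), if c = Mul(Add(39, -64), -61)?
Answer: 17573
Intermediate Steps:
c = 1525 (c = Mul(-25, -61) = 1525)
Add(Add(c, Mul(-1, 14392)), 30440) = Add(Add(1525, Mul(-1, 14392)), 30440) = Add(Add(1525, -14392), 30440) = Add(-12867, 30440) = 17573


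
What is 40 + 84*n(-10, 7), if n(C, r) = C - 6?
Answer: -1304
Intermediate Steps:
n(C, r) = -6 + C
40 + 84*n(-10, 7) = 40 + 84*(-6 - 10) = 40 + 84*(-16) = 40 - 1344 = -1304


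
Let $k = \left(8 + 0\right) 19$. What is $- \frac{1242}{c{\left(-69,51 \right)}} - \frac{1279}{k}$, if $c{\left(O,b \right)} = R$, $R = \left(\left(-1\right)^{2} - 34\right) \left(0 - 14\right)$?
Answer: $- \frac{129947}{11704} \approx -11.103$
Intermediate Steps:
$R = 462$ ($R = \left(1 - 34\right) \left(-14\right) = \left(-33\right) \left(-14\right) = 462$)
$c{\left(O,b \right)} = 462$
$k = 152$ ($k = 8 \cdot 19 = 152$)
$- \frac{1242}{c{\left(-69,51 \right)}} - \frac{1279}{k} = - \frac{1242}{462} - \frac{1279}{152} = \left(-1242\right) \frac{1}{462} - \frac{1279}{152} = - \frac{207}{77} - \frac{1279}{152} = - \frac{129947}{11704}$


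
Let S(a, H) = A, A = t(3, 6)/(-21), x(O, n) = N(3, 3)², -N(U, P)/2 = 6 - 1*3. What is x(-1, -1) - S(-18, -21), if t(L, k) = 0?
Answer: 36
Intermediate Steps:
N(U, P) = -6 (N(U, P) = -2*(6 - 1*3) = -2*(6 - 3) = -2*3 = -6)
x(O, n) = 36 (x(O, n) = (-6)² = 36)
A = 0 (A = 0/(-21) = 0*(-1/21) = 0)
S(a, H) = 0
x(-1, -1) - S(-18, -21) = 36 - 1*0 = 36 + 0 = 36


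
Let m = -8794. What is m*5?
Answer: -43970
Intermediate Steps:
m*5 = -8794*5 = -43970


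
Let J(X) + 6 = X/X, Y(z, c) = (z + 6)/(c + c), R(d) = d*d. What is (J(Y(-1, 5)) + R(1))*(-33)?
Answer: 132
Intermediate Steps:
R(d) = d²
Y(z, c) = (6 + z)/(2*c) (Y(z, c) = (6 + z)/((2*c)) = (6 + z)*(1/(2*c)) = (6 + z)/(2*c))
J(X) = -5 (J(X) = -6 + X/X = -6 + 1 = -5)
(J(Y(-1, 5)) + R(1))*(-33) = (-5 + 1²)*(-33) = (-5 + 1)*(-33) = -4*(-33) = 132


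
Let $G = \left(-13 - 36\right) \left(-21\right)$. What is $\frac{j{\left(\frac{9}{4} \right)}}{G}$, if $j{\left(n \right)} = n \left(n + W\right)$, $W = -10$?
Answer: $- \frac{93}{5488} \approx -0.016946$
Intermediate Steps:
$j{\left(n \right)} = n \left(-10 + n\right)$ ($j{\left(n \right)} = n \left(n - 10\right) = n \left(-10 + n\right)$)
$G = 1029$ ($G = \left(-49\right) \left(-21\right) = 1029$)
$\frac{j{\left(\frac{9}{4} \right)}}{G} = \frac{\frac{9}{4} \left(-10 + \frac{9}{4}\right)}{1029} = 9 \cdot \frac{1}{4} \left(-10 + 9 \cdot \frac{1}{4}\right) \frac{1}{1029} = \frac{9 \left(-10 + \frac{9}{4}\right)}{4} \cdot \frac{1}{1029} = \frac{9}{4} \left(- \frac{31}{4}\right) \frac{1}{1029} = \left(- \frac{279}{16}\right) \frac{1}{1029} = - \frac{93}{5488}$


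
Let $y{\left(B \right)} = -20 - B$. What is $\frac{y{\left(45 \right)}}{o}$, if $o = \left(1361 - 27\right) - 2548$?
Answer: $\frac{65}{1214} \approx 0.053542$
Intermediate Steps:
$o = -1214$ ($o = 1334 - 2548 = -1214$)
$\frac{y{\left(45 \right)}}{o} = \frac{-20 - 45}{-1214} = \left(-20 - 45\right) \left(- \frac{1}{1214}\right) = \left(-65\right) \left(- \frac{1}{1214}\right) = \frac{65}{1214}$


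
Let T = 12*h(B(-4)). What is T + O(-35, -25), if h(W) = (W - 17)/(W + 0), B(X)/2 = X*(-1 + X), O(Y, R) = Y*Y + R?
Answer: 12069/10 ≈ 1206.9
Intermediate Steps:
O(Y, R) = R + Y**2 (O(Y, R) = Y**2 + R = R + Y**2)
B(X) = 2*X*(-1 + X) (B(X) = 2*(X*(-1 + X)) = 2*X*(-1 + X))
h(W) = (-17 + W)/W
T = 69/10 (T = 12*((-17 + 2*(-4)*(-1 - 4))/((2*(-4)*(-1 - 4)))) = 12*((-17 + 2*(-4)*(-5))/((2*(-4)*(-5)))) = 12*((-17 + 40)/40) = 12*((1/40)*23) = 12*(23/40) = 69/10 ≈ 6.9000)
T + O(-35, -25) = 69/10 + (-25 + (-35)**2) = 69/10 + (-25 + 1225) = 69/10 + 1200 = 12069/10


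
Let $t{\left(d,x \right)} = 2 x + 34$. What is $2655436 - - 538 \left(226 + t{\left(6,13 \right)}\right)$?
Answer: $2809304$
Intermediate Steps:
$t{\left(d,x \right)} = 34 + 2 x$
$2655436 - - 538 \left(226 + t{\left(6,13 \right)}\right) = 2655436 - - 538 \left(226 + \left(34 + 2 \cdot 13\right)\right) = 2655436 - - 538 \left(226 + \left(34 + 26\right)\right) = 2655436 - - 538 \left(226 + 60\right) = 2655436 - \left(-538\right) 286 = 2655436 - -153868 = 2655436 + 153868 = 2809304$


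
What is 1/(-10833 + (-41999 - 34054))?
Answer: -1/86886 ≈ -1.1509e-5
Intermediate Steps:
1/(-10833 + (-41999 - 34054)) = 1/(-10833 - 76053) = 1/(-86886) = -1/86886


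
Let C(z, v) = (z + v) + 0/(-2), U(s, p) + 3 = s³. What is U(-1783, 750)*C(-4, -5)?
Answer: 51014841210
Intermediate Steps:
U(s, p) = -3 + s³
C(z, v) = v + z (C(z, v) = (v + z) + 0*(-½) = (v + z) + 0 = v + z)
U(-1783, 750)*C(-4, -5) = (-3 + (-1783)³)*(-5 - 4) = (-3 - 5668315687)*(-9) = -5668315690*(-9) = 51014841210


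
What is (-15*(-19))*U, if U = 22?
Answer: 6270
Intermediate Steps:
(-15*(-19))*U = -15*(-19)*22 = 285*22 = 6270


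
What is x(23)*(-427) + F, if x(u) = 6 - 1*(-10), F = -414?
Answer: -7246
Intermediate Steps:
x(u) = 16 (x(u) = 6 + 10 = 16)
x(23)*(-427) + F = 16*(-427) - 414 = -6832 - 414 = -7246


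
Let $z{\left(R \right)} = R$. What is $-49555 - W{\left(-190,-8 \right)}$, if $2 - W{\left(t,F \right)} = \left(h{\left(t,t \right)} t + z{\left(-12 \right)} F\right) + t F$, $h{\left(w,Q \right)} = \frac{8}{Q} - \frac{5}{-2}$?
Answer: $-48408$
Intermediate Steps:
$h{\left(w,Q \right)} = \frac{5}{2} + \frac{8}{Q}$ ($h{\left(w,Q \right)} = \frac{8}{Q} - - \frac{5}{2} = \frac{8}{Q} + \frac{5}{2} = \frac{5}{2} + \frac{8}{Q}$)
$W{\left(t,F \right)} = 2 + 12 F - F t - t \left(\frac{5}{2} + \frac{8}{t}\right)$ ($W{\left(t,F \right)} = 2 - \left(\left(\left(\frac{5}{2} + \frac{8}{t}\right) t - 12 F\right) + t F\right) = 2 - \left(\left(t \left(\frac{5}{2} + \frac{8}{t}\right) - 12 F\right) + F t\right) = 2 - \left(\left(- 12 F + t \left(\frac{5}{2} + \frac{8}{t}\right)\right) + F t\right) = 2 - \left(- 12 F + F t + t \left(\frac{5}{2} + \frac{8}{t}\right)\right) = 2 + 12 F - F t - t \left(\frac{5}{2} + \frac{8}{t}\right)$)
$-49555 - W{\left(-190,-8 \right)} = -49555 - \left(-6 + 12 \left(-8\right) - -475 - \left(-8\right) \left(-190\right)\right) = -49555 - \left(-6 - 96 + 475 - 1520\right) = -49555 - -1147 = -49555 + 1147 = -48408$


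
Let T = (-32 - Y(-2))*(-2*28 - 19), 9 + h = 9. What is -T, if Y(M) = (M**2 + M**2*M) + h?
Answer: -2100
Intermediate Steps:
h = 0 (h = -9 + 9 = 0)
Y(M) = M**2 + M**3 (Y(M) = (M**2 + M**2*M) + 0 = (M**2 + M**3) + 0 = M**2 + M**3)
T = 2100 (T = (-32 - (-2)**2*(1 - 2))*(-2*28 - 19) = (-32 - 4*(-1))*(-56 - 19) = (-32 - 1*(-4))*(-75) = (-32 + 4)*(-75) = -28*(-75) = 2100)
-T = -1*2100 = -2100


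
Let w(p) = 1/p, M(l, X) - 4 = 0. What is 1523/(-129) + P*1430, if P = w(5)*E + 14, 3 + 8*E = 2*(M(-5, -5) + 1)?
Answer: 10453357/516 ≈ 20258.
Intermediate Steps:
M(l, X) = 4 (M(l, X) = 4 + 0 = 4)
w(p) = 1/p
E = 7/8 (E = -3/8 + (2*(4 + 1))/8 = -3/8 + (2*5)/8 = -3/8 + (1/8)*10 = -3/8 + 5/4 = 7/8 ≈ 0.87500)
P = 567/40 (P = (7/8)/5 + 14 = (1/5)*(7/8) + 14 = 7/40 + 14 = 567/40 ≈ 14.175)
1523/(-129) + P*1430 = 1523/(-129) + (567/40)*1430 = 1523*(-1/129) + 81081/4 = -1523/129 + 81081/4 = 10453357/516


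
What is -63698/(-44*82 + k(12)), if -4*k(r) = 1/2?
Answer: 509584/28865 ≈ 17.654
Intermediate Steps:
k(r) = -⅛ (k(r) = -¼/2 = -¼*½ = -⅛)
-63698/(-44*82 + k(12)) = -63698/(-44*82 - ⅛) = -63698/(-3608 - ⅛) = -63698/(-28865/8) = -63698*(-8/28865) = 509584/28865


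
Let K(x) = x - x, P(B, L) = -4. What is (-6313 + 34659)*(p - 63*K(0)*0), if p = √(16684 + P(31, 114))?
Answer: 56692*√4170 ≈ 3.6609e+6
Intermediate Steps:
K(x) = 0
p = 2*√4170 (p = √(16684 - 4) = √16680 = 2*√4170 ≈ 129.15)
(-6313 + 34659)*(p - 63*K(0)*0) = (-6313 + 34659)*(2*√4170 - 0*0) = 28346*(2*√4170 - 63*0) = 28346*(2*√4170 + 0) = 28346*(2*√4170) = 56692*√4170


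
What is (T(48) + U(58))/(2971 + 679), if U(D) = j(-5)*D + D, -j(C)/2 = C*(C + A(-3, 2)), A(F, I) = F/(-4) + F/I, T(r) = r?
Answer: -3229/3650 ≈ -0.88466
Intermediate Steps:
A(F, I) = -F/4 + F/I (A(F, I) = F*(-¼) + F/I = -F/4 + F/I)
j(C) = -2*C*(-¾ + C) (j(C) = -2*C*(C + (-¼*(-3) - 3/2)) = -2*C*(C + (¾ - 3*½)) = -2*C*(C + (¾ - 3/2)) = -2*C*(C - ¾) = -2*C*(-¾ + C))
U(D) = -113*D/2 (U(D) = ((½)*(-5)*(3 - 4*(-5)))*D + D = ((½)*(-5)*(3 + 20))*D + D = ((½)*(-5)*23)*D + D = -115*D/2 + D = -113*D/2)
(T(48) + U(58))/(2971 + 679) = (48 - 113/2*58)/(2971 + 679) = (48 - 3277)/3650 = -3229*1/3650 = -3229/3650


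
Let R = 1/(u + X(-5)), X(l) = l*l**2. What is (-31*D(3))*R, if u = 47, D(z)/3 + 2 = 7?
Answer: 155/26 ≈ 5.9615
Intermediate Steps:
X(l) = l**3
D(z) = 15 (D(z) = -6 + 3*7 = -6 + 21 = 15)
R = -1/78 (R = 1/(47 + (-5)**3) = 1/(47 - 125) = 1/(-78) = -1/78 ≈ -0.012821)
(-31*D(3))*R = -31*15*(-1/78) = -465*(-1/78) = 155/26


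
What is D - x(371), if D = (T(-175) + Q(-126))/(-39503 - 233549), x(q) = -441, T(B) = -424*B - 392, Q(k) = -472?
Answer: 338041/767 ≈ 440.73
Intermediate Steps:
T(B) = -392 - 424*B
D = -206/767 (D = ((-392 - 424*(-175)) - 472)/(-39503 - 233549) = ((-392 + 74200) - 472)/(-273052) = (73808 - 472)*(-1/273052) = 73336*(-1/273052) = -206/767 ≈ -0.26858)
D - x(371) = -206/767 - 1*(-441) = -206/767 + 441 = 338041/767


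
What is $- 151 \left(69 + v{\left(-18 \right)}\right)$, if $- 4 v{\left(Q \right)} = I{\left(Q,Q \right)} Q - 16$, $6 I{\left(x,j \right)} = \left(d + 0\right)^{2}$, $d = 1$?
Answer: $- \frac{44545}{4} \approx -11136.0$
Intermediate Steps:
$I{\left(x,j \right)} = \frac{1}{6}$ ($I{\left(x,j \right)} = \frac{\left(1 + 0\right)^{2}}{6} = \frac{1^{2}}{6} = \frac{1}{6} \cdot 1 = \frac{1}{6}$)
$v{\left(Q \right)} = 4 - \frac{Q}{24}$ ($v{\left(Q \right)} = - \frac{\frac{Q}{6} - 16}{4} = - \frac{-16 + \frac{Q}{6}}{4} = 4 - \frac{Q}{24}$)
$- 151 \left(69 + v{\left(-18 \right)}\right) = - 151 \left(69 + \left(4 - - \frac{3}{4}\right)\right) = - 151 \left(69 + \left(4 + \frac{3}{4}\right)\right) = - 151 \left(69 + \frac{19}{4}\right) = \left(-151\right) \frac{295}{4} = - \frac{44545}{4}$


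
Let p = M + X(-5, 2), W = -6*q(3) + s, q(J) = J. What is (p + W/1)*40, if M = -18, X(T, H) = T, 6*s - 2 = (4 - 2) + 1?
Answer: -4820/3 ≈ -1606.7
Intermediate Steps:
s = 5/6 (s = 1/3 + ((4 - 2) + 1)/6 = 1/3 + (2 + 1)/6 = 1/3 + (1/6)*3 = 1/3 + 1/2 = 5/6 ≈ 0.83333)
W = -103/6 (W = -6*3 + 5/6 = -18 + 5/6 = -103/6 ≈ -17.167)
p = -23 (p = -18 - 5 = -23)
(p + W/1)*40 = (-23 - 103/6/1)*40 = (-23 - 103/6*1)*40 = (-23 - 103/6)*40 = -241/6*40 = -4820/3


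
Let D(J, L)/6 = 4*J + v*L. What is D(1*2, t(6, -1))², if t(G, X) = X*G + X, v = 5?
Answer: 26244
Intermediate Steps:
t(G, X) = X + G*X (t(G, X) = G*X + X = X + G*X)
D(J, L) = 24*J + 30*L (D(J, L) = 6*(4*J + 5*L) = 24*J + 30*L)
D(1*2, t(6, -1))² = (24*(1*2) + 30*(-(1 + 6)))² = (24*2 + 30*(-1*7))² = (48 + 30*(-7))² = (48 - 210)² = (-162)² = 26244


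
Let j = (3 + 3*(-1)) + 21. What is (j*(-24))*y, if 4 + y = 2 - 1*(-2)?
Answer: 0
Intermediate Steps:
j = 21 (j = (3 - 3) + 21 = 0 + 21 = 21)
y = 0 (y = -4 + (2 - 1*(-2)) = -4 + (2 + 2) = -4 + 4 = 0)
(j*(-24))*y = (21*(-24))*0 = -504*0 = 0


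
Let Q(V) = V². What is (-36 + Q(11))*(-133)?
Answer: -11305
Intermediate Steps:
(-36 + Q(11))*(-133) = (-36 + 11²)*(-133) = (-36 + 121)*(-133) = 85*(-133) = -11305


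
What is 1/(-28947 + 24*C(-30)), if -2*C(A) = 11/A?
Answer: -5/144713 ≈ -3.4551e-5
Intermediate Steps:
C(A) = -11/(2*A)
1/(-28947 + 24*C(-30)) = 1/(-28947 + 24*(-11/2/(-30))) = 1/(-28947 + 24*(-11/2*(-1/30))) = 1/(-28947 + 24*(11/60)) = 1/(-28947 + 22/5) = 1/(-144713/5) = -5/144713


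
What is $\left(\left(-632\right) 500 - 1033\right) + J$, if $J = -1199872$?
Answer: $-1516905$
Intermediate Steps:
$\left(\left(-632\right) 500 - 1033\right) + J = \left(\left(-632\right) 500 - 1033\right) - 1199872 = \left(-316000 - 1033\right) - 1199872 = -317033 - 1199872 = -1516905$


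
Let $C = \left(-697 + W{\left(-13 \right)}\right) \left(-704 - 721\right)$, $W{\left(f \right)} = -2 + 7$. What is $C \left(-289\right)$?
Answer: $-284982900$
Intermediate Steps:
$W{\left(f \right)} = 5$
$C = 986100$ ($C = \left(-697 + 5\right) \left(-704 - 721\right) = \left(-692\right) \left(-1425\right) = 986100$)
$C \left(-289\right) = 986100 \left(-289\right) = -284982900$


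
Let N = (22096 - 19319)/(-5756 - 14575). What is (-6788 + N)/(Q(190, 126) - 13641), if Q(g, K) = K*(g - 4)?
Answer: -27601921/39828429 ≈ -0.69302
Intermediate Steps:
N = -2777/20331 (N = 2777/(-20331) = 2777*(-1/20331) = -2777/20331 ≈ -0.13659)
Q(g, K) = K*(-4 + g)
(-6788 + N)/(Q(190, 126) - 13641) = (-6788 - 2777/20331)/(126*(-4 + 190) - 13641) = -138009605/(20331*(126*186 - 13641)) = -138009605/(20331*(23436 - 13641)) = -138009605/20331/9795 = -138009605/20331*1/9795 = -27601921/39828429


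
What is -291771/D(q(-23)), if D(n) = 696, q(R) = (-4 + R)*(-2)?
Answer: -97257/232 ≈ -419.21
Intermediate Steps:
q(R) = 8 - 2*R
-291771/D(q(-23)) = -291771/696 = -291771*1/696 = -97257/232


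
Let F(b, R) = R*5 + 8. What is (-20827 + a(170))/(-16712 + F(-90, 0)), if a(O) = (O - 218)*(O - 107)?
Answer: 23851/16704 ≈ 1.4279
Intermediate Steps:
F(b, R) = 8 + 5*R (F(b, R) = 5*R + 8 = 8 + 5*R)
a(O) = (-218 + O)*(-107 + O)
(-20827 + a(170))/(-16712 + F(-90, 0)) = (-20827 + (23326 + 170² - 325*170))/(-16712 + (8 + 5*0)) = (-20827 + (23326 + 28900 - 55250))/(-16712 + (8 + 0)) = (-20827 - 3024)/(-16712 + 8) = -23851/(-16704) = -23851*(-1/16704) = 23851/16704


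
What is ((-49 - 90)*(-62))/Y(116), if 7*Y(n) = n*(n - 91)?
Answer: 30163/1450 ≈ 20.802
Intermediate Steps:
Y(n) = n*(-91 + n)/7 (Y(n) = (n*(n - 91))/7 = (n*(-91 + n))/7 = n*(-91 + n)/7)
((-49 - 90)*(-62))/Y(116) = ((-49 - 90)*(-62))/(((1/7)*116*(-91 + 116))) = (-139*(-62))/(((1/7)*116*25)) = 8618/(2900/7) = 8618*(7/2900) = 30163/1450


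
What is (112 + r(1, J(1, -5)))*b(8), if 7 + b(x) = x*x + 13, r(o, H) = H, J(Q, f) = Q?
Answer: 7910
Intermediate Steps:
b(x) = 6 + x² (b(x) = -7 + (x*x + 13) = -7 + (x² + 13) = -7 + (13 + x²) = 6 + x²)
(112 + r(1, J(1, -5)))*b(8) = (112 + 1)*(6 + 8²) = 113*(6 + 64) = 113*70 = 7910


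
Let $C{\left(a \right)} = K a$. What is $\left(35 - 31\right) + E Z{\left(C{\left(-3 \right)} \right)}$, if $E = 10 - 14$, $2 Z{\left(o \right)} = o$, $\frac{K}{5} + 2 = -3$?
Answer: $-146$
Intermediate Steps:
$K = -25$ ($K = -10 + 5 \left(-3\right) = -10 - 15 = -25$)
$C{\left(a \right)} = - 25 a$
$Z{\left(o \right)} = \frac{o}{2}$
$E = -4$
$\left(35 - 31\right) + E Z{\left(C{\left(-3 \right)} \right)} = \left(35 - 31\right) - 4 \frac{\left(-25\right) \left(-3\right)}{2} = \left(35 - 31\right) - 4 \cdot \frac{1}{2} \cdot 75 = 4 - 150 = -146$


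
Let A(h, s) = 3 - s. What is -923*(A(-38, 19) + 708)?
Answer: -638716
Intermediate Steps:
-923*(A(-38, 19) + 708) = -923*((3 - 1*19) + 708) = -923*((3 - 19) + 708) = -923*(-16 + 708) = -923*692 = -638716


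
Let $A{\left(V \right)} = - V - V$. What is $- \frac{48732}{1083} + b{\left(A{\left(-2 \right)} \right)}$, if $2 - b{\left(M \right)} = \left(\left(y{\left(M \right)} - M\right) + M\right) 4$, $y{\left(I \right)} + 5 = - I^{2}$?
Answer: $\frac{14802}{361} \approx 41.003$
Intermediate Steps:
$y{\left(I \right)} = -5 - I^{2}$
$A{\left(V \right)} = - 2 V$
$b{\left(M \right)} = 22 + 4 M^{2}$ ($b{\left(M \right)} = 2 - \left(\left(\left(-5 - M^{2}\right) - M\right) + M\right) 4 = 2 - \left(\left(-5 - M - M^{2}\right) + M\right) 4 = 2 - \left(-5 - M^{2}\right) 4 = 2 - \left(-20 - 4 M^{2}\right) = 2 + \left(20 + 4 M^{2}\right) = 22 + 4 M^{2}$)
$- \frac{48732}{1083} + b{\left(A{\left(-2 \right)} \right)} = - \frac{48732}{1083} + \left(22 + 4 \left(\left(-2\right) \left(-2\right)\right)^{2}\right) = \left(-48732\right) \frac{1}{1083} + \left(22 + 4 \cdot 4^{2}\right) = - \frac{16244}{361} + \left(22 + 4 \cdot 16\right) = - \frac{16244}{361} + \left(22 + 64\right) = - \frac{16244}{361} + 86 = \frac{14802}{361}$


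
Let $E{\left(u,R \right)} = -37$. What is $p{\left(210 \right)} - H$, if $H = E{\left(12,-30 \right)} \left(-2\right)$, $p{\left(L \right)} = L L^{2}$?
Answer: $9260926$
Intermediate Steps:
$p{\left(L \right)} = L^{3}$
$H = 74$ ($H = \left(-37\right) \left(-2\right) = 74$)
$p{\left(210 \right)} - H = 210^{3} - 74 = 9261000 - 74 = 9260926$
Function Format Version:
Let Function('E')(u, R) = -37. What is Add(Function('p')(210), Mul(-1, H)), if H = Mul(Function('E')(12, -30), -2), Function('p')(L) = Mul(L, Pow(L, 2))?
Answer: 9260926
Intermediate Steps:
Function('p')(L) = Pow(L, 3)
H = 74 (H = Mul(-37, -2) = 74)
Add(Function('p')(210), Mul(-1, H)) = Add(Pow(210, 3), Mul(-1, 74)) = Add(9261000, -74) = 9260926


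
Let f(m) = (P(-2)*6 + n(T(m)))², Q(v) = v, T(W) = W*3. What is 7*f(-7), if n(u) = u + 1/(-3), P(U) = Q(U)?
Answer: 70000/9 ≈ 7777.8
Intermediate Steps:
T(W) = 3*W
P(U) = U
n(u) = -⅓ + u (n(u) = u - ⅓ = -⅓ + u)
f(m) = (-37/3 + 3*m)² (f(m) = (-2*6 + (-⅓ + 3*m))² = (-12 + (-⅓ + 3*m))² = (-37/3 + 3*m)²)
7*f(-7) = 7*((-37 + 9*(-7))²/9) = 7*((-37 - 63)²/9) = 7*((⅑)*(-100)²) = 7*((⅑)*10000) = 7*(10000/9) = 70000/9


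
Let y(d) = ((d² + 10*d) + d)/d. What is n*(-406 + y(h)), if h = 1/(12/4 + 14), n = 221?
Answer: -87282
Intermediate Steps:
h = 1/17 (h = 1/(12*(¼) + 14) = 1/(3 + 14) = 1/17 ≈ 0.058824)
y(d) = (d² + 11*d)/d
n*(-406 + y(h)) = 221*(-406 + (11 + 1/17)) = 221*(-406 + 188/17) = 221*(-6714/17) = -87282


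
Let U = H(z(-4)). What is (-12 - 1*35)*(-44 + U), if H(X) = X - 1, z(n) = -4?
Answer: 2303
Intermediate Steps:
H(X) = -1 + X
U = -5 (U = -1 - 4 = -5)
(-12 - 1*35)*(-44 + U) = (-12 - 1*35)*(-44 - 5) = (-12 - 35)*(-49) = -47*(-49) = 2303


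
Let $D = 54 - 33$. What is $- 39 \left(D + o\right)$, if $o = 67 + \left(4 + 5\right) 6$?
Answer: $-5538$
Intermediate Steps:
$D = 21$
$o = 121$ ($o = 67 + 9 \cdot 6 = 67 + 54 = 121$)
$- 39 \left(D + o\right) = - 39 \left(21 + 121\right) = \left(-39\right) 142 = -5538$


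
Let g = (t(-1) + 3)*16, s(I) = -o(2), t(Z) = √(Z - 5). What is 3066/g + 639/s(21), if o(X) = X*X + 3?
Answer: 3*(-1704*√6 + 1535*I)/(56*(√6 - 3*I)) ≈ -52.961 - 31.292*I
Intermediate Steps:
o(X) = 3 + X² (o(X) = X² + 3 = 3 + X²)
t(Z) = √(-5 + Z)
s(I) = -7 (s(I) = -(3 + 2²) = -(3 + 4) = -1*7 = -7)
g = 48 + 16*I*√6 (g = (√(-5 - 1) + 3)*16 = (√(-6) + 3)*16 = (I*√6 + 3)*16 = (3 + I*√6)*16 = 48 + 16*I*√6 ≈ 48.0 + 39.192*I)
3066/g + 639/s(21) = 3066/(48 + 16*I*√6) + 639/(-7) = 3066/(48 + 16*I*√6) + 639*(-⅐) = 3066/(48 + 16*I*√6) - 639/7 = -639/7 + 3066/(48 + 16*I*√6)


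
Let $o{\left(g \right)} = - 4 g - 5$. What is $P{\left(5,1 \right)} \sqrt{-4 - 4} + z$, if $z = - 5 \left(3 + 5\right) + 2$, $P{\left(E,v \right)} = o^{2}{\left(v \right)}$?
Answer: $-38 + 162 i \sqrt{2} \approx -38.0 + 229.1 i$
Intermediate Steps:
$o{\left(g \right)} = -5 - 4 g$
$P{\left(E,v \right)} = \left(-5 - 4 v\right)^{2}$
$z = -38$ ($z = \left(-5\right) 8 + 2 = -40 + 2 = -38$)
$P{\left(5,1 \right)} \sqrt{-4 - 4} + z = \left(5 + 4 \cdot 1\right)^{2} \sqrt{-4 - 4} - 38 = \left(5 + 4\right)^{2} \sqrt{-8} - 38 = 9^{2} \cdot 2 i \sqrt{2} - 38 = 81 \cdot 2 i \sqrt{2} - 38 = 162 i \sqrt{2} - 38 = -38 + 162 i \sqrt{2}$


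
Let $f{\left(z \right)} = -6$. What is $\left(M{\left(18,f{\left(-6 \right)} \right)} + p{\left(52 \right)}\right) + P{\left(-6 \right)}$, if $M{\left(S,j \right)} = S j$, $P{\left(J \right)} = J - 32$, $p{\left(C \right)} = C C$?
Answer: $2558$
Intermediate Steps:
$p{\left(C \right)} = C^{2}$
$P{\left(J \right)} = -32 + J$
$\left(M{\left(18,f{\left(-6 \right)} \right)} + p{\left(52 \right)}\right) + P{\left(-6 \right)} = \left(18 \left(-6\right) + 52^{2}\right) - 38 = \left(-108 + 2704\right) - 38 = 2596 - 38 = 2558$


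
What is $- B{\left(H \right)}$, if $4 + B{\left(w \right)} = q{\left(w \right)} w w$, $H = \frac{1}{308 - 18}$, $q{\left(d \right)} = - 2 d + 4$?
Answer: $\frac{48777421}{12194500} \approx 4.0$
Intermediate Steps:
$q{\left(d \right)} = 4 - 2 d$
$H = \frac{1}{290} \approx 0.0034483$
$B{\left(w \right)} = -4 + w^{2} \left(4 - 2 w\right)$ ($B{\left(w \right)} = -4 + \left(4 - 2 w\right) w w = -4 + w \left(4 - 2 w\right) w = -4 + w^{2} \left(4 - 2 w\right)$)
$- B{\left(H \right)} = - (-4 + \frac{2 \left(2 - \frac{1}{290}\right)}{84100}) = - (-4 + 2 \cdot \frac{1}{84100} \left(2 - \frac{1}{290}\right)) = - (-4 + 2 \cdot \frac{1}{84100} \cdot \frac{579}{290}) = - (-4 + \frac{579}{12194500}) = \left(-1\right) \left(- \frac{48777421}{12194500}\right) = \frac{48777421}{12194500}$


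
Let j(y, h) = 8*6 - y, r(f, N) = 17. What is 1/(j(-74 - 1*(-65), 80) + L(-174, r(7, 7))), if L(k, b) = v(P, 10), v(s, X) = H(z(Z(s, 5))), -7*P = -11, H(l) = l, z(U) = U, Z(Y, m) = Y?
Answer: 7/410 ≈ 0.017073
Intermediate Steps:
P = 11/7 (P = -⅐*(-11) = 11/7 ≈ 1.5714)
v(s, X) = s
L(k, b) = 11/7
j(y, h) = 48 - y
1/(j(-74 - 1*(-65), 80) + L(-174, r(7, 7))) = 1/((48 - (-74 - 1*(-65))) + 11/7) = 1/((48 - (-74 + 65)) + 11/7) = 1/((48 - 1*(-9)) + 11/7) = 1/((48 + 9) + 11/7) = 1/(57 + 11/7) = 1/(410/7) = 7/410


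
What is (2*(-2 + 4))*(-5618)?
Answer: -22472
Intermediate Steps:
(2*(-2 + 4))*(-5618) = (2*2)*(-5618) = 4*(-5618) = -22472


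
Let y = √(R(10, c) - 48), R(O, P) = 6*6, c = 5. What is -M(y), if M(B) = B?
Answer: -2*I*√3 ≈ -3.4641*I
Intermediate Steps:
R(O, P) = 36
y = 2*I*√3 (y = √(36 - 48) = √(-12) = 2*I*√3 ≈ 3.4641*I)
-M(y) = -2*I*√3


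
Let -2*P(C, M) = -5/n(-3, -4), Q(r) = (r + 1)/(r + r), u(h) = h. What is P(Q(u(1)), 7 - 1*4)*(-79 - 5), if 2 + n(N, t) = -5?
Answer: 30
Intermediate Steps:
n(N, t) = -7 (n(N, t) = -2 - 5 = -7)
Q(r) = (1 + r)/(2*r) (Q(r) = (1 + r)/((2*r)) = (1 + r)*(1/(2*r)) = (1 + r)/(2*r))
P(C, M) = -5/14 (P(C, M) = -(-5)/(2*(-7)) = -(-5)*(-1)/(2*7) = -1/2*5/7 = -5/14)
P(Q(u(1)), 7 - 1*4)*(-79 - 5) = -5*(-79 - 5)/14 = -5/14*(-84) = 30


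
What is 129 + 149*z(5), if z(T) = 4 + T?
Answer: 1470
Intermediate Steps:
129 + 149*z(5) = 129 + 149*(4 + 5) = 129 + 149*9 = 129 + 1341 = 1470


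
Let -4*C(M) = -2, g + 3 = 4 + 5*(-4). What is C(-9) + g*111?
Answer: -4217/2 ≈ -2108.5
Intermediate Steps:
g = -19 (g = -3 + (4 + 5*(-4)) = -3 + (4 - 20) = -3 - 16 = -19)
C(M) = ½ (C(M) = -¼*(-2) = ½)
C(-9) + g*111 = ½ - 19*111 = ½ - 2109 = -4217/2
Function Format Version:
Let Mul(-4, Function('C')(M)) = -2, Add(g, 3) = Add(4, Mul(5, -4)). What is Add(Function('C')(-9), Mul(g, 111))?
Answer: Rational(-4217, 2) ≈ -2108.5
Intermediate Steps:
g = -19 (g = Add(-3, Add(4, Mul(5, -4))) = Add(-3, Add(4, -20)) = Add(-3, -16) = -19)
Function('C')(M) = Rational(1, 2) (Function('C')(M) = Mul(Rational(-1, 4), -2) = Rational(1, 2))
Add(Function('C')(-9), Mul(g, 111)) = Add(Rational(1, 2), Mul(-19, 111)) = Add(Rational(1, 2), -2109) = Rational(-4217, 2)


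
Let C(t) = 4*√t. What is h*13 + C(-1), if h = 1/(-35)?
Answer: -13/35 + 4*I ≈ -0.37143 + 4.0*I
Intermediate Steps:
h = -1/35 ≈ -0.028571
h*13 + C(-1) = -1/35*13 + 4*√(-1) = -13/35 + 4*I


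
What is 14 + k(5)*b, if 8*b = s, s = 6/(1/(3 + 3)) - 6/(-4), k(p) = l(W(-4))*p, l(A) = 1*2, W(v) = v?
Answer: 487/8 ≈ 60.875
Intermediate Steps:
l(A) = 2
k(p) = 2*p
s = 75/2 (s = 6/(1/6) - 6*(-¼) = 6/(⅙) + 3/2 = 6*6 + 3/2 = 36 + 3/2 = 75/2 ≈ 37.500)
b = 75/16 (b = (⅛)*(75/2) = 75/16 ≈ 4.6875)
14 + k(5)*b = 14 + (2*5)*(75/16) = 14 + 10*(75/16) = 14 + 375/8 = 487/8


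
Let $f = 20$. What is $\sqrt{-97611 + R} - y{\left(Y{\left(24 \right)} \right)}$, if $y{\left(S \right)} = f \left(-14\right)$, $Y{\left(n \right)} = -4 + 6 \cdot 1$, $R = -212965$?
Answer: $280 + 4 i \sqrt{19411} \approx 280.0 + 557.29 i$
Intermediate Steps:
$Y{\left(n \right)} = 2$ ($Y{\left(n \right)} = -4 + 6 = 2$)
$y{\left(S \right)} = -280$ ($y{\left(S \right)} = 20 \left(-14\right) = -280$)
$\sqrt{-97611 + R} - y{\left(Y{\left(24 \right)} \right)} = \sqrt{-97611 - 212965} - -280 = \sqrt{-310576} + 280 = 4 i \sqrt{19411} + 280 = 280 + 4 i \sqrt{19411}$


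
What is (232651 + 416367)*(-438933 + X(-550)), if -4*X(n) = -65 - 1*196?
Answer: -569666138739/2 ≈ -2.8483e+11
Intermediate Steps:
X(n) = 261/4 (X(n) = -(-65 - 1*196)/4 = -(-65 - 196)/4 = -¼*(-261) = 261/4)
(232651 + 416367)*(-438933 + X(-550)) = (232651 + 416367)*(-438933 + 261/4) = 649018*(-1755471/4) = -569666138739/2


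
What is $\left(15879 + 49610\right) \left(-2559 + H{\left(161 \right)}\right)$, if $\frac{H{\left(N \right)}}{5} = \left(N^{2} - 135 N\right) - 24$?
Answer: $1195239739$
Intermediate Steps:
$H{\left(N \right)} = -120 - 675 N + 5 N^{2}$ ($H{\left(N \right)} = 5 \left(\left(N^{2} - 135 N\right) - 24\right) = 5 \left(-24 + N^{2} - 135 N\right) = -120 - 675 N + 5 N^{2}$)
$\left(15879 + 49610\right) \left(-2559 + H{\left(161 \right)}\right) = \left(15879 + 49610\right) \left(-2559 - \left(108795 - 129605\right)\right) = 65489 \left(-2559 - -20810\right) = 65489 \left(-2559 + 20810\right) = 65489 \cdot 18251 = 1195239739$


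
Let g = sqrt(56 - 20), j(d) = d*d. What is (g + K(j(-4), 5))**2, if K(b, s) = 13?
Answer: 361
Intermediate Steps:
j(d) = d**2
g = 6 (g = sqrt(36) = 6)
(g + K(j(-4), 5))**2 = (6 + 13)**2 = 19**2 = 361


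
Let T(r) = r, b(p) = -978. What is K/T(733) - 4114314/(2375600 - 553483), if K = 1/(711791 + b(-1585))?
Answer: -2143664272225589/949370202671693 ≈ -2.2580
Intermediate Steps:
K = 1/710813 (K = 1/(711791 - 978) = 1/710813 ≈ 1.4068e-6)
K/T(733) - 4114314/(2375600 - 553483) = (1/710813)/733 - 4114314/(2375600 - 553483) = (1/710813)*(1/733) - 4114314/1822117 = 1/521025929 - 4114314*1/1822117 = 1/521025929 - 4114314/1822117 = -2143664272225589/949370202671693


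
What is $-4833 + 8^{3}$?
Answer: $-4321$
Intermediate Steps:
$-4833 + 8^{3} = -4833 + 512 = -4321$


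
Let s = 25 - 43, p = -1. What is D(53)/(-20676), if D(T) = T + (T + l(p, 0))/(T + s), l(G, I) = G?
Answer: -1907/723660 ≈ -0.0026352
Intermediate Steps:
s = -18
D(T) = T + (-1 + T)/(-18 + T) (D(T) = T + (T - 1)/(T - 18) = T + (-1 + T)/(-18 + T))
D(53)/(-20676) = ((-1 + 53² - 17*53)/(-18 + 53))/(-20676) = ((-1 + 2809 - 901)/35)*(-1/20676) = ((1/35)*1907)*(-1/20676) = (1907/35)*(-1/20676) = -1907/723660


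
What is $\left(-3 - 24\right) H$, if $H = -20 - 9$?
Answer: $783$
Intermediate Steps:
$H = -29$
$\left(-3 - 24\right) H = \left(-3 - 24\right) \left(-29\right) = \left(-27\right) \left(-29\right) = 783$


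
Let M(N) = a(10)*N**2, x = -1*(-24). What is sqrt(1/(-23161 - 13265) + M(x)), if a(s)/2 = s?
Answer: sqrt(15285352007094)/36426 ≈ 107.33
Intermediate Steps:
a(s) = 2*s
x = 24
M(N) = 20*N**2 (M(N) = (2*10)*N**2 = 20*N**2)
sqrt(1/(-23161 - 13265) + M(x)) = sqrt(1/(-23161 - 13265) + 20*24**2) = sqrt(1/(-36426) + 20*576) = sqrt(-1/36426 + 11520) = sqrt(419627519/36426) = sqrt(15285352007094)/36426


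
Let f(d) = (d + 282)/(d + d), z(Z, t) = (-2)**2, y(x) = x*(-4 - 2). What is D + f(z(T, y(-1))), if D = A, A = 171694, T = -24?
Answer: 686919/4 ≈ 1.7173e+5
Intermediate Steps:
y(x) = -6*x (y(x) = x*(-6) = -6*x)
z(Z, t) = 4
f(d) = (282 + d)/(2*d) (f(d) = (282 + d)/((2*d)) = (282 + d)*(1/(2*d)) = (282 + d)/(2*d))
D = 171694
D + f(z(T, y(-1))) = 171694 + (1/2)*(282 + 4)/4 = 171694 + (1/2)*(1/4)*286 = 171694 + 143/4 = 686919/4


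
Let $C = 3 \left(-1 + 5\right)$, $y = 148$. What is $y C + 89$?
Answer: $1865$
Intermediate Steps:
$C = 12$ ($C = 3 \cdot 4 = 12$)
$y C + 89 = 148 \cdot 12 + 89 = 1776 + 89 = 1865$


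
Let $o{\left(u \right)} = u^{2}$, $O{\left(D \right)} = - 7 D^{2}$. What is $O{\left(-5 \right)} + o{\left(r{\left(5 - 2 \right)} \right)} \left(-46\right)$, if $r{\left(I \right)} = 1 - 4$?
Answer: $-589$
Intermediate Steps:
$r{\left(I \right)} = -3$ ($r{\left(I \right)} = 1 - 4 = -3$)
$O{\left(-5 \right)} + o{\left(r{\left(5 - 2 \right)} \right)} \left(-46\right) = - 7 \left(-5\right)^{2} + \left(-3\right)^{2} \left(-46\right) = \left(-7\right) 25 + 9 \left(-46\right) = -175 - 414 = -589$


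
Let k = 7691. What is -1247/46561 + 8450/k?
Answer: 383849773/358100651 ≈ 1.0719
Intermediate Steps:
-1247/46561 + 8450/k = -1247/46561 + 8450/7691 = 383849773/358100651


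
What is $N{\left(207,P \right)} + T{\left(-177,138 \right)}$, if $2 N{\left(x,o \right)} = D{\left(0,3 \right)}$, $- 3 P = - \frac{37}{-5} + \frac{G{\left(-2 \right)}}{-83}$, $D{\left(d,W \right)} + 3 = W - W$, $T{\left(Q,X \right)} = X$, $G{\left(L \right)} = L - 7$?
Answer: $\frac{273}{2} \approx 136.5$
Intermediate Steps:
$G{\left(L \right)} = -7 + L$
$D{\left(d,W \right)} = -3$ ($D{\left(d,W \right)} = -3 + \left(W - W\right) = -3 + 0 = -3$)
$P = - \frac{3116}{1245}$ ($P = - \frac{- \frac{37}{-5} + \frac{-7 - 2}{-83}}{3} = - \frac{\left(-37\right) \left(- \frac{1}{5}\right) - - \frac{9}{83}}{3} = - \frac{\frac{37}{5} + \frac{9}{83}}{3} = \left(- \frac{1}{3}\right) \frac{3116}{415} = - \frac{3116}{1245} \approx -2.5028$)
$N{\left(x,o \right)} = - \frac{3}{2}$ ($N{\left(x,o \right)} = \frac{1}{2} \left(-3\right) = - \frac{3}{2}$)
$N{\left(207,P \right)} + T{\left(-177,138 \right)} = - \frac{3}{2} + 138 = \frac{273}{2}$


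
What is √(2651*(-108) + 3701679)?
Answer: √3415371 ≈ 1848.1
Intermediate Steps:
√(2651*(-108) + 3701679) = √(-286308 + 3701679) = √3415371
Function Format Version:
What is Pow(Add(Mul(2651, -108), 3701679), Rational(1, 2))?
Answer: Pow(3415371, Rational(1, 2)) ≈ 1848.1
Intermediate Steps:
Pow(Add(Mul(2651, -108), 3701679), Rational(1, 2)) = Pow(Add(-286308, 3701679), Rational(1, 2)) = Pow(3415371, Rational(1, 2))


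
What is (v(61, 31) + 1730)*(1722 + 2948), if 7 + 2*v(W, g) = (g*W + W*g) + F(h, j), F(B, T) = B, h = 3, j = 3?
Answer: 16900730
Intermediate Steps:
v(W, g) = -2 + W*g (v(W, g) = -7/2 + ((g*W + W*g) + 3)/2 = -7/2 + ((W*g + W*g) + 3)/2 = -7/2 + (2*W*g + 3)/2 = -7/2 + (3 + 2*W*g)/2 = -7/2 + (3/2 + W*g) = -2 + W*g)
(v(61, 31) + 1730)*(1722 + 2948) = ((-2 + 61*31) + 1730)*(1722 + 2948) = ((-2 + 1891) + 1730)*4670 = (1889 + 1730)*4670 = 3619*4670 = 16900730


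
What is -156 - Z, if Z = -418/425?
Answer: -65882/425 ≈ -155.02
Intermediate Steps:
Z = -418/425 (Z = -418*1/425 = -418/425 ≈ -0.98353)
-156 - Z = -156 - 1*(-418/425) = -156 + 418/425 = -65882/425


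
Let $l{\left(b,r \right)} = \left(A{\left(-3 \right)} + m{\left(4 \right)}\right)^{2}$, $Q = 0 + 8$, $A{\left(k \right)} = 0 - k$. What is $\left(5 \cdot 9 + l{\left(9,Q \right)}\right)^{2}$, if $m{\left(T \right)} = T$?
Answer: $8836$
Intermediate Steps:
$A{\left(k \right)} = - k$
$Q = 8$
$l{\left(b,r \right)} = 49$ ($l{\left(b,r \right)} = \left(\left(-1\right) \left(-3\right) + 4\right)^{2} = \left(3 + 4\right)^{2} = 7^{2} = 49$)
$\left(5 \cdot 9 + l{\left(9,Q \right)}\right)^{2} = \left(5 \cdot 9 + 49\right)^{2} = \left(45 + 49\right)^{2} = 94^{2} = 8836$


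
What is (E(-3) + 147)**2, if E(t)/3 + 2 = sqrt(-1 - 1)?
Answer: 19863 + 846*I*sqrt(2) ≈ 19863.0 + 1196.4*I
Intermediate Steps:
E(t) = -6 + 3*I*sqrt(2) (E(t) = -6 + 3*sqrt(-1 - 1) = -6 + 3*sqrt(-2) = -6 + 3*(I*sqrt(2)) = -6 + 3*I*sqrt(2))
(E(-3) + 147)**2 = ((-6 + 3*I*sqrt(2)) + 147)**2 = (141 + 3*I*sqrt(2))**2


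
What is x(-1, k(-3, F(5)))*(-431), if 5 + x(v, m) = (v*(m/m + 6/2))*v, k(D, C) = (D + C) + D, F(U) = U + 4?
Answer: 431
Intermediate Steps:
F(U) = 4 + U
k(D, C) = C + 2*D (k(D, C) = (C + D) + D = C + 2*D)
x(v, m) = -5 + 4*v**2 (x(v, m) = -5 + (v*(m/m + 6/2))*v = -5 + (v*(1 + 6*(1/2)))*v = -5 + (v*(1 + 3))*v = -5 + (v*4)*v = -5 + (4*v)*v = -5 + 4*v**2)
x(-1, k(-3, F(5)))*(-431) = (-5 + 4*(-1)**2)*(-431) = (-5 + 4*1)*(-431) = (-5 + 4)*(-431) = -1*(-431) = 431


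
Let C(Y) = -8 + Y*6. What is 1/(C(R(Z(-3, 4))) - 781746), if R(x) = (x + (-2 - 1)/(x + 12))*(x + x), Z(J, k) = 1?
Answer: -13/10162682 ≈ -1.2792e-6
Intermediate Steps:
R(x) = 2*x*(x - 3/(12 + x)) (R(x) = (x - 3/(12 + x))*(2*x) = 2*x*(x - 3/(12 + x)))
C(Y) = -8 + 6*Y
1/(C(R(Z(-3, 4))) - 781746) = 1/((-8 + 6*(2*1*(-3 + 1² + 12*1)/(12 + 1))) - 781746) = 1/((-8 + 6*(2*1*(-3 + 1 + 12)/13)) - 781746) = 1/((-8 + 6*(2*1*(1/13)*10)) - 781746) = 1/((-8 + 6*(20/13)) - 781746) = 1/((-8 + 120/13) - 781746) = 1/(16/13 - 781746) = 1/(-10162682/13) = -13/10162682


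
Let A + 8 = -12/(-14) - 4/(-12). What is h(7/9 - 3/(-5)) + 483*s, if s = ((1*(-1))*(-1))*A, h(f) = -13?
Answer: -3302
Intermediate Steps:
A = -143/21 (A = -8 + (-12/(-14) - 4/(-12)) = -8 + (-12*(-1/14) - 4*(-1/12)) = -8 + (6/7 + 1/3) = -8 + 25/21 = -143/21 ≈ -6.8095)
s = -143/21 (s = ((1*(-1))*(-1))*(-143/21) = -1*(-1)*(-143/21) = 1*(-143/21) = -143/21 ≈ -6.8095)
h(7/9 - 3/(-5)) + 483*s = -13 + 483*(-143/21) = -13 - 3289 = -3302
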